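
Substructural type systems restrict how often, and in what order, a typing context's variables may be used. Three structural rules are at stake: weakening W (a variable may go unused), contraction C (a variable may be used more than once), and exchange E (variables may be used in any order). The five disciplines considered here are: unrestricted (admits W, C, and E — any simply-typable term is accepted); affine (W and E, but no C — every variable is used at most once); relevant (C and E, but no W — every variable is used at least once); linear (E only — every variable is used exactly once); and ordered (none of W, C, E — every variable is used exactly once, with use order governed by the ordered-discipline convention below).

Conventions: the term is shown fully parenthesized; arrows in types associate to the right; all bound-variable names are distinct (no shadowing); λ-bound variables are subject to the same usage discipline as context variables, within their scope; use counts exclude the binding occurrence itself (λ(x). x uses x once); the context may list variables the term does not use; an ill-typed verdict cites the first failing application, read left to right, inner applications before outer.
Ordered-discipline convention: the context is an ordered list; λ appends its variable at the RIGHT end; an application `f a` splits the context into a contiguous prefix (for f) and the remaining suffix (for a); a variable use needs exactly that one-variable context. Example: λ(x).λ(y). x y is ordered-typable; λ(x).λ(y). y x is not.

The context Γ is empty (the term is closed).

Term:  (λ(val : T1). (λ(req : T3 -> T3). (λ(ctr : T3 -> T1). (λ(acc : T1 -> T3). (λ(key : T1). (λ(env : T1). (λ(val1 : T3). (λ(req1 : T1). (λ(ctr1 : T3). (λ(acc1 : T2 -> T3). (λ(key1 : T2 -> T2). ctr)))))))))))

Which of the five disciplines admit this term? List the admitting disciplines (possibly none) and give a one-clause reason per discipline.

accepted by: affine, unrestricted
counts: val (λ-bound)=0; req (λ-bound)=0; ctr (λ-bound)=1; acc (λ-bound)=0; key (λ-bound)=0; env (λ-bound)=0; val1 (λ-bound)=0; req1 (λ-bound)=0; ctr1 (λ-bound)=0; acc1 (λ-bound)=0; key1 (λ-bound)=0
uses in reading order: ctr
typing: well-typed at T1 -> (T3 -> T3) -> (T3 -> T1) -> (T1 -> T3) -> T1 -> T1 -> T3 -> T1 -> T3 -> (T2 -> T3) -> (T2 -> T2) -> T3 -> T1
ordered ✗ (needs weakening: val, req, acc, key, env, val1, req1, ctr1, acc1, key1 unused)
linear ✗ (needs weakening: val, req, acc, key, env, val1, req1, ctr1, acc1, key1 unused)
affine ✓ (none of val, req, ctr, acc, key, env, val1, req1, ctr1, acc1, key1 used more than once)
relevant ✗ (needs weakening: val, req, acc, key, env, val1, req1, ctr1, acc1, key1 unused)
unrestricted ✓ (typability at T1 -> (T3 -> T3) -> (T3 -> T1) -> (T1 -> T3) -> T1 -> T1 -> T3 -> T1 -> T3 -> (T2 -> T3) -> (T2 -> T2) -> T3 -> T1 is all that's needed)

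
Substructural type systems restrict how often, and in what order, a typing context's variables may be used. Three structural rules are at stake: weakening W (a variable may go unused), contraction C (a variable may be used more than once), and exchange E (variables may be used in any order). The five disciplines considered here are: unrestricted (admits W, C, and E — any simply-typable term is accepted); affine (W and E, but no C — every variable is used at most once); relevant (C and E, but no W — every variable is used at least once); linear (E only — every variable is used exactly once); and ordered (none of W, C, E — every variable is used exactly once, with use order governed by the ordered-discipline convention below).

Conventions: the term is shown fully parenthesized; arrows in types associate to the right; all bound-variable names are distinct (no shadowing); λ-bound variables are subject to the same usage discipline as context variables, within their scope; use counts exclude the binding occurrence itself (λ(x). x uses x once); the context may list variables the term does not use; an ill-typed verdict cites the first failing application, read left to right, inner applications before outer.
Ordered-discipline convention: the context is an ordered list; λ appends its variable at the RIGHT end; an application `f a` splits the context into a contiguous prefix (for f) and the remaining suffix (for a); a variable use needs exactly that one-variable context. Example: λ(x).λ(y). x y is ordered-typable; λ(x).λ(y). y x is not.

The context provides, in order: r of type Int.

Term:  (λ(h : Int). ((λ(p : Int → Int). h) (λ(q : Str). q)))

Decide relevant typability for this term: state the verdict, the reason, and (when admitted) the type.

no — fails simple typing
counts: r: 0×; h (bound): 1×; p (bound): 0×; q (bound): 1×
uses in reading order: h, q
typing: ill-typed: an argument Str → Str mismatches the expected Int → Int
all disciplines: ordered ✗; linear ✗; affine ✗; relevant ✗; unrestricted ✗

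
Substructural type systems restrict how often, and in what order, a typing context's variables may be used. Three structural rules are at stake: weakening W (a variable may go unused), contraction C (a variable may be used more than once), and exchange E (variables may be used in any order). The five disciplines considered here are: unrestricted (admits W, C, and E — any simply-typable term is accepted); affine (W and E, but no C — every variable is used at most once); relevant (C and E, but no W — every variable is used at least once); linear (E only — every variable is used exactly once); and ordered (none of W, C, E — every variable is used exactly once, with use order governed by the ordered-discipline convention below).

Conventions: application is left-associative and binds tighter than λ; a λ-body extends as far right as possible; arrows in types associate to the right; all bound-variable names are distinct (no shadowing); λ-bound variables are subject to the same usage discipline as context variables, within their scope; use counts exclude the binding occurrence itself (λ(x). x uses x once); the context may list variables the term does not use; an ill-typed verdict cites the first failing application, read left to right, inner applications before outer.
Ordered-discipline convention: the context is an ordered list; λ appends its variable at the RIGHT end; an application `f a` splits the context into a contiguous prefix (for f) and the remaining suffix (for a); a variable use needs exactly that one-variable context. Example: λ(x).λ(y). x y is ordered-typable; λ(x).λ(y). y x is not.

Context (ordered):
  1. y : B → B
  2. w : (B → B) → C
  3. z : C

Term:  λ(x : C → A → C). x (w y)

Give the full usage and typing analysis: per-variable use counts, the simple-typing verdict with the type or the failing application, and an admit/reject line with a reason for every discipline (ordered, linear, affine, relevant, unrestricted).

counts: y: 1; w: 1; z: 0; x (bound): 1
left-to-right use order: x, w, y
typing: well-typed — term : (C → A → C) → A → C
ordered ✗ (z never used (weakening))
linear ✗ (z never used (weakening))
affine ✓ (at most one use each (y, w, z, x))
relevant ✗ (z never used (weakening))
unrestricted ✓ (simply typable at (C → A → C) → A → C; W, C, E all held)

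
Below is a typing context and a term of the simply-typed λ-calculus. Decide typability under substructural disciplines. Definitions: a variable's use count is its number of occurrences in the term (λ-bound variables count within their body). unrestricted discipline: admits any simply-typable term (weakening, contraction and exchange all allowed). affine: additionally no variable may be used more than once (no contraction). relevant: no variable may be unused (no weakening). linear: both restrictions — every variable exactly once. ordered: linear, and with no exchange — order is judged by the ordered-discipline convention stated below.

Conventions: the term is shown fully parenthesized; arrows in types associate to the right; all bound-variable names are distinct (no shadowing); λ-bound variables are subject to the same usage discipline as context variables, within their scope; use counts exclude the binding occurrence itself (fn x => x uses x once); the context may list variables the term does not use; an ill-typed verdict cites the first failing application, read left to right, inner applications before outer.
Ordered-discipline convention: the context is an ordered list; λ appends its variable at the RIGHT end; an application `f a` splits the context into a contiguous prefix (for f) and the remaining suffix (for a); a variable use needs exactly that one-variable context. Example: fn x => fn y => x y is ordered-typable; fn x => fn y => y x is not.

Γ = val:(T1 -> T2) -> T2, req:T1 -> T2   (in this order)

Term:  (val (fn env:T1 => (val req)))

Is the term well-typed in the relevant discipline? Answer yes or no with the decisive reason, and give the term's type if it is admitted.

no — env never used (weakening)
usage: val=2, req=1, env (λ-bound)=0
order of uses: val, val, req
typing: the term checks, with type T2
summary: ordered ✗ | linear ✗ | affine ✗ | relevant ✗ | unrestricted ✓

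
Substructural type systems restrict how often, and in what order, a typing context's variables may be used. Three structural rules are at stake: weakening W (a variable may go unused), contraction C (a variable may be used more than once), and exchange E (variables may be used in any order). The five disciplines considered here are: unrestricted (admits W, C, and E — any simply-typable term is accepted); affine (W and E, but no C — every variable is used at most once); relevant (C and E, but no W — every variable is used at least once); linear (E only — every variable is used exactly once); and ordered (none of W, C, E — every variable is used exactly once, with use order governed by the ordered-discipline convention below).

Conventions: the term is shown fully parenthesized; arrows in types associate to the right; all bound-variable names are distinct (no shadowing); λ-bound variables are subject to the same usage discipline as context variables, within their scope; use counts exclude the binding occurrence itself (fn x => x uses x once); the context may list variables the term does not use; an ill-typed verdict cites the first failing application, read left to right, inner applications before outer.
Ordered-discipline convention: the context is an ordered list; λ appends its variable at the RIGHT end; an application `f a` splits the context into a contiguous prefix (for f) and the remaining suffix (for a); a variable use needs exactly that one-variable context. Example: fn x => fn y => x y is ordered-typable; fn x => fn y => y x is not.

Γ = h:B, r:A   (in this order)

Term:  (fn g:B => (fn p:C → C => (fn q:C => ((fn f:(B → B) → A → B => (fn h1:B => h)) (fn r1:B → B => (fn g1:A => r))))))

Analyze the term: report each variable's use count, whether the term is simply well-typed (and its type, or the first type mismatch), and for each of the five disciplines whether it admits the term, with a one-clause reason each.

variable uses: h: 1, r: 1, g (λ-bound): 0, p (λ-bound): 0, q (λ-bound): 0, f (λ-bound): 0, h1 (λ-bound): 0, r1 (λ-bound): 0, g1 (λ-bound): 0
use order (left to right): h, r
typing: ill-typed: an argument (B → B) → A → A mismatches the expected (B → B) → A → B
ordered: ✗, not simply typable
linear: ✗, fails simple typing
affine: ✗, a type mismatch blocks all five
relevant: ✗, the type mismatch rejects it
unrestricted: ✗, not simply typable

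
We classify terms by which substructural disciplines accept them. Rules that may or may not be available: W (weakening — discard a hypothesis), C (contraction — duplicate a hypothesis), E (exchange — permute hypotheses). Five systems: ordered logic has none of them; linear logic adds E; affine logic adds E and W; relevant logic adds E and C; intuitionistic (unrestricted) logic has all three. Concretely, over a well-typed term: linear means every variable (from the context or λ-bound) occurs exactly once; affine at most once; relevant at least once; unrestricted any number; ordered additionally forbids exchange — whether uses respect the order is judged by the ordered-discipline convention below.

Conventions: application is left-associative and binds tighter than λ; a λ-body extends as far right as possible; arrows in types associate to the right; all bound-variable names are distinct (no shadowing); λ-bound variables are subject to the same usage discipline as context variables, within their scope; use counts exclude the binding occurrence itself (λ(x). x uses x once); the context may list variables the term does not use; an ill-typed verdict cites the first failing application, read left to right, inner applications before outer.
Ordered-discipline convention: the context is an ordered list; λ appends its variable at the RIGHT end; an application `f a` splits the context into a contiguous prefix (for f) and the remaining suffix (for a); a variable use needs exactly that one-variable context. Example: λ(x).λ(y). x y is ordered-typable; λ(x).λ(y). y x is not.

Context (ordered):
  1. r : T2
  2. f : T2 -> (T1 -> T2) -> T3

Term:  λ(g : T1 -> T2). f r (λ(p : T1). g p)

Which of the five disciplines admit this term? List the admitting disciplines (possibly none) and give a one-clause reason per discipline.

admitted by: linear, affine, relevant, unrestricted
counts: r ×1, f ×1, g [bound] ×1, p [bound] ×1
order of uses: f, r, g, p
typing: well-typed at (T1 -> T2) -> T3
ordered: ✗, use order f, r, g, p needs exchange
linear: ✓, each of r, f, g, p used exactly once
affine: ✓, no duplicate uses among r, f, g, p
relevant: ✓, none of r, f, g, p goes unused
unrestricted: ✓, typability at (T1 -> T2) -> T3 is all that's needed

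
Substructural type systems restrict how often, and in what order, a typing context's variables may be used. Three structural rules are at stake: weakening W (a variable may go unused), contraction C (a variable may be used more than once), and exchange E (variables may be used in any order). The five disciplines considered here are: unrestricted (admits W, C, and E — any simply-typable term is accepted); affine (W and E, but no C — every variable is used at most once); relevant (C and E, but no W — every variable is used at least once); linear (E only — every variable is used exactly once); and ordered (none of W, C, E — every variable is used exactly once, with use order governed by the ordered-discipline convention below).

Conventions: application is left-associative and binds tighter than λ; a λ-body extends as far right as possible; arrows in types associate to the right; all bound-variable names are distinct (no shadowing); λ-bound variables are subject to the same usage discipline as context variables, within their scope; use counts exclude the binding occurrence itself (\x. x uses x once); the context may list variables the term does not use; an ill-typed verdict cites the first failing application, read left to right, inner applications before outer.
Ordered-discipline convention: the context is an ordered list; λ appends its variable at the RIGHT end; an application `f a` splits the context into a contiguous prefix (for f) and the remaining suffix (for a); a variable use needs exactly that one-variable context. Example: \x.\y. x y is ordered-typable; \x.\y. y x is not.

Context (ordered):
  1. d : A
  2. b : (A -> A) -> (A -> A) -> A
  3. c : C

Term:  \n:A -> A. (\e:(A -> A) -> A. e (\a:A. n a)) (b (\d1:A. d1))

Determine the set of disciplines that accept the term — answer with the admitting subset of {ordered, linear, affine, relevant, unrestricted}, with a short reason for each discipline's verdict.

admitted in: affine, unrestricted
usage: d: 0, b: 1, c: 0, n (λ-bound): 1, e (λ-bound): 1, a (λ-bound): 1, d1 (λ-bound): 1
left-to-right use order: e, n, a, b, d1
typing: well-typed — term : (A -> A) -> A
ordered: ✗ — d, c never used (weakening)
linear: ✗ — d, c never used (weakening)
affine: ✓ — no duplicate uses among d, b, c, n, e, a, d1
relevant: ✗ — d, c never used (weakening)
unrestricted: ✓ — typability at (A -> A) -> A is all that's needed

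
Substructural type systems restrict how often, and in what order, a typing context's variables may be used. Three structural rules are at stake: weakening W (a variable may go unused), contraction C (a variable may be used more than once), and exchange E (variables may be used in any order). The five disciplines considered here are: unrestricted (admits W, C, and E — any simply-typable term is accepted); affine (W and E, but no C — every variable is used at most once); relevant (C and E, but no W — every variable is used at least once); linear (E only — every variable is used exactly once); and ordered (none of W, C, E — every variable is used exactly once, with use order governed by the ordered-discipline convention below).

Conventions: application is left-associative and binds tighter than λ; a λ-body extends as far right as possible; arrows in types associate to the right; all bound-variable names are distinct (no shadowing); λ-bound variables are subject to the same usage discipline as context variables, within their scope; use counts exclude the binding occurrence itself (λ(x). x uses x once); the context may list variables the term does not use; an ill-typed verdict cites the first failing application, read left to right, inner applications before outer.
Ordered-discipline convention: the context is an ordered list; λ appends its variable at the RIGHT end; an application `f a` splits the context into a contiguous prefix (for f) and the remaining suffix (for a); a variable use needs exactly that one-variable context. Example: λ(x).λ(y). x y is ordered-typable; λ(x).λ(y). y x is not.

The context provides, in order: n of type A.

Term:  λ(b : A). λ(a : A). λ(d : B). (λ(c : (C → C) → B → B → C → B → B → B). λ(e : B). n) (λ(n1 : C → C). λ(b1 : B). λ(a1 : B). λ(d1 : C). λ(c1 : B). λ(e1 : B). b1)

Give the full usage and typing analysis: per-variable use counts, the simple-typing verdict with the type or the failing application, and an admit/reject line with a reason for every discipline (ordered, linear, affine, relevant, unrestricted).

usage: n: 1×; b [bound]: 0×; a [bound]: 0×; d [bound]: 0×; c [bound]: 0×; e [bound]: 0×; n1 [bound]: 0×; b1 [bound]: 1×; a1 [bound]: 0×; d1 [bound]: 0×; c1 [bound]: 0×; e1 [bound]: 0×
left-to-right use order: n, b1
typing: well-typed — term : A → A → B → B → A
ordered: ✗ — needs weakening: b, a, d, c, e, n1, a1, d1, c1, e1 unused
linear: ✗ — needs weakening: b, a, d, c, e, n1, a1, d1, c1, e1 unused
affine: ✓ — none of n, b, a, d, c, e, n1, b1, a1, d1, c1, e1 used more than once
relevant: ✗ — needs weakening: b, a, d, c, e, n1, a1, d1, c1, e1 unused
unrestricted: ✓ — typability at A → A → B → B → A is all that's needed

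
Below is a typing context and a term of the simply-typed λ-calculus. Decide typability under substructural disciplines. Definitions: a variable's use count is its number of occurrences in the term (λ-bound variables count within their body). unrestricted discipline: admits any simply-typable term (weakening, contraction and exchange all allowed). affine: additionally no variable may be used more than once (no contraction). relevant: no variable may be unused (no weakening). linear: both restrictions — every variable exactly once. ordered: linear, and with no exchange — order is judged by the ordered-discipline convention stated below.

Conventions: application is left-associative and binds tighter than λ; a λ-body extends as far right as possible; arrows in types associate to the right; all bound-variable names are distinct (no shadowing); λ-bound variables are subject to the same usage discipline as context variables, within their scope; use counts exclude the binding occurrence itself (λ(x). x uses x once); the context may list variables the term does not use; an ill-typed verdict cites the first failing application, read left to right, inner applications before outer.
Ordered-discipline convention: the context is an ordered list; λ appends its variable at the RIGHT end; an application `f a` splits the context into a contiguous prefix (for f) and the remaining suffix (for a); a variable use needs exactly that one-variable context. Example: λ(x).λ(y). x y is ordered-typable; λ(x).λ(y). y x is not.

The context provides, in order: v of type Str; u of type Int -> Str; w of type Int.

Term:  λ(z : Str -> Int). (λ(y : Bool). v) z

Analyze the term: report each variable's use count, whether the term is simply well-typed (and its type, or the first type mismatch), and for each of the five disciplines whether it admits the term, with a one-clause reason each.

usage: v: 1, u: 0, w: 0, z (λ-bound): 1, y (λ-bound): 0
use order (left to right): v, z
typing: ill-typed: an application expects Bool but receives Str -> Int
ordered: ✗ — fails simple typing
linear: ✗ — a type mismatch blocks all five
affine: ✗ — the type mismatch rejects it
relevant: ✗ — not simply typable
unrestricted: ✗ — fails simple typing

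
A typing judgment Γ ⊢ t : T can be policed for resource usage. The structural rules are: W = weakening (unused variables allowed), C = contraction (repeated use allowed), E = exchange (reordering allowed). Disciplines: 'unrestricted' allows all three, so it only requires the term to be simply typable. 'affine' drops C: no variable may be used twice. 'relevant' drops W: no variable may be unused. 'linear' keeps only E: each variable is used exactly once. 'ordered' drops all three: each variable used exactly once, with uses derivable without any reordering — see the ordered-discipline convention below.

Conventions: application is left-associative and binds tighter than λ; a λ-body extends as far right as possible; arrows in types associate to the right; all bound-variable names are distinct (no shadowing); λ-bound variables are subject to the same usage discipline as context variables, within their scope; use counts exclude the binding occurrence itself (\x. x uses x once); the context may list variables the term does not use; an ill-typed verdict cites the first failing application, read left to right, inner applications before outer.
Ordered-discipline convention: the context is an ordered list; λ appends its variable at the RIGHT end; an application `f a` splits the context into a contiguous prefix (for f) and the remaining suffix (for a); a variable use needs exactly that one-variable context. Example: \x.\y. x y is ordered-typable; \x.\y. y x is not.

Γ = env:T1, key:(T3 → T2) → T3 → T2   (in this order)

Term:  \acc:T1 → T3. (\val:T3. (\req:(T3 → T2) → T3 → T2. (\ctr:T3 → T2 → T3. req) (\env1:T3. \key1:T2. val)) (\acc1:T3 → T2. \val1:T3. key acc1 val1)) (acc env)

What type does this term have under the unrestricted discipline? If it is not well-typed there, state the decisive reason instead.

term : (T1 → T3) → (T3 → T2) → T3 → T2
variable uses: env ×1, key ×1, acc (λ-bound) ×1, val (λ-bound) ×1, req (λ-bound) ×1, ctr (λ-bound) ×0, env1 (λ-bound) ×0, key1 (λ-bound) ×0, acc1 (λ-bound) ×1, val1 (λ-bound) ×1
order of uses: req, val, key, acc1, val1, acc, env
typing: the term checks, with type (T1 → T3) → (T3 → T2) → T3 → T2
per-discipline verdicts: ordered ✗, linear ✗, affine ✓, relevant ✗, unrestricted ✓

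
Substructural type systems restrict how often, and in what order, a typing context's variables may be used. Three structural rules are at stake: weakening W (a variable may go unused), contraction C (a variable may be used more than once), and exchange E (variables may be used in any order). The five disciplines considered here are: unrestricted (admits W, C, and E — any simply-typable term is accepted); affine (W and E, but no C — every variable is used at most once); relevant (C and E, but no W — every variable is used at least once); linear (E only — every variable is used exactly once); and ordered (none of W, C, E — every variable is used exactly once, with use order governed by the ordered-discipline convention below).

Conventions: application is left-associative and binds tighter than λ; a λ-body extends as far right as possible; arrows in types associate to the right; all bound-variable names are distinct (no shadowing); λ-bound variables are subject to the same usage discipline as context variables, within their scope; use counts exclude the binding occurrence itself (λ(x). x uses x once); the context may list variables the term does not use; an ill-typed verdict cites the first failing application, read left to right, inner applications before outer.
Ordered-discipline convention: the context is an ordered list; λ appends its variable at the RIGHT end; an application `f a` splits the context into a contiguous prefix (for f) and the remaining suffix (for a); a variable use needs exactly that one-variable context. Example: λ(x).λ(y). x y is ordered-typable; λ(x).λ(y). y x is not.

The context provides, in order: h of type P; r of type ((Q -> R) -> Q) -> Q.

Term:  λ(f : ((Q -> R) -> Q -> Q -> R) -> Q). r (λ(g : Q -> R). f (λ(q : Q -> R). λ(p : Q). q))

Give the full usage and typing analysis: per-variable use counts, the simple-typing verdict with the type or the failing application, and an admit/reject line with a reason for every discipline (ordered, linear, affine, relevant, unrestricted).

counts: h ×0; r ×1; f (λ-bound) ×1; g (λ-bound) ×0; q (λ-bound) ×1; p (λ-bound) ×0
use order (left to right): r, f, q
typing: well-typed at (((Q -> R) -> Q -> Q -> R) -> Q) -> Q
ordered: ✗, h, g, p left unused
linear: ✗, h, g, p left unused
affine: ✓, none of h, r, f, g, q, p used more than once
relevant: ✗, h, g, p left unused
unrestricted: ✓, simply typable at (((Q -> R) -> Q -> Q -> R) -> Q) -> Q; W, C, E all held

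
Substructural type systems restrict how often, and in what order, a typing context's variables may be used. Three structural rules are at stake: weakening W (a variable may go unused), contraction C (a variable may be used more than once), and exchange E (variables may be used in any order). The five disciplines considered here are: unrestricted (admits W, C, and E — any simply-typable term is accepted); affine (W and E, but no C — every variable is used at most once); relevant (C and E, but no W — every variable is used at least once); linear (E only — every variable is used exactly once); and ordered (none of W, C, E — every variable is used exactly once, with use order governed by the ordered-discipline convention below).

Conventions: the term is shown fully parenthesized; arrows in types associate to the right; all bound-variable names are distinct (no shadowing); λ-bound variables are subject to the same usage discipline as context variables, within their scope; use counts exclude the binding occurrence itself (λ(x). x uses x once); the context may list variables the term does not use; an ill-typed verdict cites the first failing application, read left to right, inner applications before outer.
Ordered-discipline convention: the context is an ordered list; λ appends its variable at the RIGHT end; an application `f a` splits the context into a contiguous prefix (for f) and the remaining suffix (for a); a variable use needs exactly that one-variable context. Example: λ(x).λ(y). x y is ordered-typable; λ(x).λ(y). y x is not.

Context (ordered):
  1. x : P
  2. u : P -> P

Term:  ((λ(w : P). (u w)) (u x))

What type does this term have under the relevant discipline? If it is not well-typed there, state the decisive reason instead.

term : P
usage: x=1, u=2, w [bound]=1
left-to-right use order: u, w, u, x
typing: well-typed at P
all disciplines: ordered ✗ · linear ✗ · affine ✗ · relevant ✓ · unrestricted ✓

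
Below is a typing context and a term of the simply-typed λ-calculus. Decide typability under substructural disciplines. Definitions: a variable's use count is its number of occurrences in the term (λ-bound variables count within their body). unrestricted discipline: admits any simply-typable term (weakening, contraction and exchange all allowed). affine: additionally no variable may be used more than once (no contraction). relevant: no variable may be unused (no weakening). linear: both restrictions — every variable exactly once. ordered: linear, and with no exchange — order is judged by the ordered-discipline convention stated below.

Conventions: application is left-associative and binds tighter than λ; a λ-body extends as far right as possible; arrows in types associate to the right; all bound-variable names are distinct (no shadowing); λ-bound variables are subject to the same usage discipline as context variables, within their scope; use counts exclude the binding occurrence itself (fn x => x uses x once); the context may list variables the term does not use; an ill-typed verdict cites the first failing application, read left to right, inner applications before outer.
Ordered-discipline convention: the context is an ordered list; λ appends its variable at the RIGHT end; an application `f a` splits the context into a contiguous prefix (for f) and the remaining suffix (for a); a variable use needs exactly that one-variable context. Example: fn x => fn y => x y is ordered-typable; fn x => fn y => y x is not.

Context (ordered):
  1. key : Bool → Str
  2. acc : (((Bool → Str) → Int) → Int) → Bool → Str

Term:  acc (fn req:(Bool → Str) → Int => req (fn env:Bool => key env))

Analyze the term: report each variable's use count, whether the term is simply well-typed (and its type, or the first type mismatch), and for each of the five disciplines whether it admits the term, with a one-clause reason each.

use counts: key=1; acc=1; req (λ-bound)=1; env (λ-bound)=1
uses in reading order: acc, req, key, env
typing: well-typed at Bool → Str
ordered ✗ (no contiguous prefix/suffix split fits acc, req, key, env)
linear ✓ (each of key, acc, req, env used exactly once)
affine ✓ (key, acc, req, env: no repeats, contraction unneeded)
relevant ✓ (every one of key, acc, req, env appears)
unrestricted ✓ (typability at Bool → Str is all that's needed)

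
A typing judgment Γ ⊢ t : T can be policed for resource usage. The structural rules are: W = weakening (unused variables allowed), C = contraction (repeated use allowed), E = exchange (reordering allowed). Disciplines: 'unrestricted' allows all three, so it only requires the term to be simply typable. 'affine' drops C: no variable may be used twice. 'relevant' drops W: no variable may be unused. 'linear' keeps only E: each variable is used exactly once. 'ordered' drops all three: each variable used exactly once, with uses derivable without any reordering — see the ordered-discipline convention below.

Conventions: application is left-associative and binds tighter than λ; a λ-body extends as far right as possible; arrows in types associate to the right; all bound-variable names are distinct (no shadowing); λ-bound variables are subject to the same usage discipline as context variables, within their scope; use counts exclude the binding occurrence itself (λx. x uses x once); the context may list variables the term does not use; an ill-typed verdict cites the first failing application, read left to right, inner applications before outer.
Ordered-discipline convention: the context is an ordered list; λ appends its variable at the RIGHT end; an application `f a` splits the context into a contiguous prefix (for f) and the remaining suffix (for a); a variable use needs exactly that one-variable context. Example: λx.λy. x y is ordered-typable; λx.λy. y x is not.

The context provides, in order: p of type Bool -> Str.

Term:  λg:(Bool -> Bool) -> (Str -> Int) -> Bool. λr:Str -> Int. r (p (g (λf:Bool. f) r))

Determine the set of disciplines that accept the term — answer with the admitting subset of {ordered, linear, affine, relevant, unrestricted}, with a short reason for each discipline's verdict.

admitted in: relevant, unrestricted
use counts: p: 1; g [bound]: 1; r [bound]: 2; f [bound]: 1
uses in reading order: r, p, g, f, r
typing: the term checks, with type ((Bool -> Bool) -> (Str -> Int) -> Bool) -> (Str -> Int) -> Int
ordered ✗ (r ×2 used more than once (contraction))
linear ✗ (r ×2 used more than once (contraction))
affine ✗ (r ×2 used more than once (contraction))
relevant ✓ (at least one use each (p, g, r, f))
unrestricted ✓ (type-checks (((Bool -> Bool) -> (Str -> Int) -> Bool) -> (Str -> Int) -> Int) and nothing is barred)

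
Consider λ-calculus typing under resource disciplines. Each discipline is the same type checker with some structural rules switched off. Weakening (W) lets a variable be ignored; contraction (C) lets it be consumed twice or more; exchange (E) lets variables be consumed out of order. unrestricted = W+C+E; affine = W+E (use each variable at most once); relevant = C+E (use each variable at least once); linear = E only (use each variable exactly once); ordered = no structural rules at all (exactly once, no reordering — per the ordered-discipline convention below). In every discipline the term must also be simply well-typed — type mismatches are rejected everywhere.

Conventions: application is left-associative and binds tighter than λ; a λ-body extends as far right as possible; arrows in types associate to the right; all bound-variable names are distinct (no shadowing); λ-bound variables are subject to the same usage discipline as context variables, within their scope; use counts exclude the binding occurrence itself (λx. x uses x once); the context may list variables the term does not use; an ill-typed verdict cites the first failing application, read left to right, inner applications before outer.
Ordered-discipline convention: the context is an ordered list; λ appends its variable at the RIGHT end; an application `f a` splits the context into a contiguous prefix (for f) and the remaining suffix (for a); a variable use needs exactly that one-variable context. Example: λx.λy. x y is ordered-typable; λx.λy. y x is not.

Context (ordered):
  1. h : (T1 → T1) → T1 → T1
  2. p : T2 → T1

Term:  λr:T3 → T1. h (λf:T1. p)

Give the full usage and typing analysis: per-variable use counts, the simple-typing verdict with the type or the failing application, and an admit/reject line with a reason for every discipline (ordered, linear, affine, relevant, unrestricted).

counts: h: 1×; p: 1×; r (bound): 0×; f (bound): 0×
uses in reading order: h, p
typing: ill-typed: an argument T1 → T2 → T1 mismatches the expected T1 → T1
ordered ✗ (not simply typable)
linear ✗ (fails simple typing)
affine ✗ (a type mismatch blocks all five)
relevant ✗ (the type mismatch rejects it)
unrestricted ✗ (not simply typable)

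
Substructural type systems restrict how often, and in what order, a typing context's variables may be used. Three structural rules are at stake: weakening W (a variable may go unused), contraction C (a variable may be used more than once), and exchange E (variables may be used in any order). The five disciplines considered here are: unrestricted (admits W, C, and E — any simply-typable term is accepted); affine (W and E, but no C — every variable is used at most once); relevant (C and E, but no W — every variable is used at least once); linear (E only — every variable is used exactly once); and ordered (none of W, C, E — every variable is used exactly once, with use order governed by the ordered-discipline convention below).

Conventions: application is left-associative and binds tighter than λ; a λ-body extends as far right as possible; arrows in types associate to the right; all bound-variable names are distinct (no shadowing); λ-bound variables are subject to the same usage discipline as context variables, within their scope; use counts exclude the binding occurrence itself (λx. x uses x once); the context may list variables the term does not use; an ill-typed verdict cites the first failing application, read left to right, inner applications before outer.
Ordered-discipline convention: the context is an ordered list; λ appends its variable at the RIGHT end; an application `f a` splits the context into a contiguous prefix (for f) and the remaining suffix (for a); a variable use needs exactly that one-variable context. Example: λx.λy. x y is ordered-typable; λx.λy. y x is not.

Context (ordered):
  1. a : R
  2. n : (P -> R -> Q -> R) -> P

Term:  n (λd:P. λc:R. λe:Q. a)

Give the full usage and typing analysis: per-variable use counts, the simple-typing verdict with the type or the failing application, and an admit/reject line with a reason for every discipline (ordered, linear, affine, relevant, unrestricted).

counts: a=1; n=1; d [bound]=0; c [bound]=0; e [bound]=0
uses in reading order: n, a
typing: well-typed — term : P
ordered: ✗ — d, c, e never used (weakening)
linear: ✗ — d, c, e never used (weakening)
affine: ✓ — no duplicate uses among a, n, d, c, e
relevant: ✗ — d, c, e never used (weakening)
unrestricted: ✓ — type-checks (P) and nothing is barred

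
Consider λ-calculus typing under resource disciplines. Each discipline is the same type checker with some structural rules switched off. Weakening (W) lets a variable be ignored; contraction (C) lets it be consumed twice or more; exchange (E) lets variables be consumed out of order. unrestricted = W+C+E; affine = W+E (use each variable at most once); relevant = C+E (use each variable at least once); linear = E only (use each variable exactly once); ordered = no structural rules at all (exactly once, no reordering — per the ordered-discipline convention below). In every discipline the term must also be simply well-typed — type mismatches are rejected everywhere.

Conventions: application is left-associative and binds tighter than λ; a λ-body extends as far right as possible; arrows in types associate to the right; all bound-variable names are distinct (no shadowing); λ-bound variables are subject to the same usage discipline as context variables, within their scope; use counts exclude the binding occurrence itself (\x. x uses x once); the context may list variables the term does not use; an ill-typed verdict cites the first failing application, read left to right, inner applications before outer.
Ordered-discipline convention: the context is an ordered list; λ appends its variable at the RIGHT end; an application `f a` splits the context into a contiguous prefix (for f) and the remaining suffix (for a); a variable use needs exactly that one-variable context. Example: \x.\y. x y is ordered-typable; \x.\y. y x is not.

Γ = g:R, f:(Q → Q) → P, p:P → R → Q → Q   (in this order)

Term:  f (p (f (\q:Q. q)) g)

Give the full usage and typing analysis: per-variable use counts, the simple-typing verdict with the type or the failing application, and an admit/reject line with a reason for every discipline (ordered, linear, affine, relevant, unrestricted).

use counts: g ×1, f ×2, p ×1, q (bound) ×1
uses in reading order: f, p, f, q, g
typing: well-typed at P
ordered: ✗, f ×2 used more than once (contraction)
linear: ✗, f ×2 used more than once (contraction)
affine: ✗, f ×2 used more than once (contraction)
relevant: ✓, at least one use each (g, f, p, q)
unrestricted: ✓, simply typable at P; W, C, E all held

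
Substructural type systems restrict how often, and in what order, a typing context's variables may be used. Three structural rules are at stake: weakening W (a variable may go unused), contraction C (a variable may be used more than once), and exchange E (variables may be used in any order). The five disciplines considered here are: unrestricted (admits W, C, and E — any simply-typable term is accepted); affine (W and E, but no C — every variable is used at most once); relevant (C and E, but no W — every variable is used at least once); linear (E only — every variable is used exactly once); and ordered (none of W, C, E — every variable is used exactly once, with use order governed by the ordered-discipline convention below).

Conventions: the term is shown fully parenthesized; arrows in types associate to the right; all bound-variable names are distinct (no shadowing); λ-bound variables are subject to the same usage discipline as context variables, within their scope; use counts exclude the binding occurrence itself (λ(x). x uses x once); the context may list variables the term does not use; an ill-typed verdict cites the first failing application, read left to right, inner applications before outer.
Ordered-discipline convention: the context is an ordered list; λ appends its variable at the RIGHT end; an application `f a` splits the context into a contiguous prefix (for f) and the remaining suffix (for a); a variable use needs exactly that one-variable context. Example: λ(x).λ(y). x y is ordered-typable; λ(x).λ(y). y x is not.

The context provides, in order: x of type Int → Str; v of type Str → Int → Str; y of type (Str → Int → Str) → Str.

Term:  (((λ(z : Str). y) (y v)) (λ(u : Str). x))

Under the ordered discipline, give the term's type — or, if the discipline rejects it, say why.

not well-typed under ordered — uses contraction: y ×2; z, u never used (weakening)
variable uses: x ×1; v ×1; y ×2; z (λ-bound) ×0; u (λ-bound) ×0
left-to-right use order: y, y, v, x
typing: well-typed — term : Str
across the five disciplines: ordered ✗ | linear ✗ | affine ✗ | relevant ✗ | unrestricted ✓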